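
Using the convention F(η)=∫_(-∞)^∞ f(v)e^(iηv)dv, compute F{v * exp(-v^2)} I * sqrt(pi) * η * exp(-η^2/4)/2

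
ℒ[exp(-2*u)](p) 1/(p+2)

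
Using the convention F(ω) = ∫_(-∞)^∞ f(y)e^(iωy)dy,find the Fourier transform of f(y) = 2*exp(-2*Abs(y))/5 8/(5*(ω^2+4))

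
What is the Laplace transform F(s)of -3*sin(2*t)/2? -3/(s^2+4)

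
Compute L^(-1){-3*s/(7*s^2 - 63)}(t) -3*cosh(3*t)/7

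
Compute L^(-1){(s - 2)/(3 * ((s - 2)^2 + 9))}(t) exp(2 * t) * cos(3 * t)/3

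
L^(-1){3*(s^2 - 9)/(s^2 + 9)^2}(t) 3*t*cos(3*t)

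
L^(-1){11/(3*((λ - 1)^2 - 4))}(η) 11*exp(η)*sinh(2*η)/6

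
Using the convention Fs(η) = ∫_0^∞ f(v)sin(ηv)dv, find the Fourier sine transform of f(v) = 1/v pi/2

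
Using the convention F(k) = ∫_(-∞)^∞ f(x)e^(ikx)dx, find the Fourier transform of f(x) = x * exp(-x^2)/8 I * sqrt(pi) * k * exp(-k^2/4)/16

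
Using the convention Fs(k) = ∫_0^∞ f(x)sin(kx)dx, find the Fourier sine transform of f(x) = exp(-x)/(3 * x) atan(k)/3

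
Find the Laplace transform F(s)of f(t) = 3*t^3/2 9/s^4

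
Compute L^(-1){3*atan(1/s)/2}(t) 3*sin(t)/(2*t)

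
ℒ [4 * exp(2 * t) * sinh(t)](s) 4/((s - 2)^2-1)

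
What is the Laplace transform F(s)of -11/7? -11/(7 * s)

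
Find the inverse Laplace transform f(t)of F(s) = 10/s 10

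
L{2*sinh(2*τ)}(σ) 4/(σ^2 - 4)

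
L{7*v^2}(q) 14/q^3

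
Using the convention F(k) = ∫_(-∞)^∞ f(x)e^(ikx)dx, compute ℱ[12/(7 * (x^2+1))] 12 * pi * exp(-Abs(k))/7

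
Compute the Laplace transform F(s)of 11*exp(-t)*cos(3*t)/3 11*(s + 1)/(3*((s + 1)^2 + 9))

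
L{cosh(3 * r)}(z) z/(z^2 - 9)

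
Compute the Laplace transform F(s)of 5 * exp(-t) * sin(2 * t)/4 5/(2 * ((s + 1)^2 + 4))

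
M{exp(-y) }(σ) gamma(σ) 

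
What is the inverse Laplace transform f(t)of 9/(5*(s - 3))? 9*exp(3*t)/5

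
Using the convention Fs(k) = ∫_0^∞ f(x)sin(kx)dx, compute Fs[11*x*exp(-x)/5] 22*k/(5*(k^2 + 1)^2)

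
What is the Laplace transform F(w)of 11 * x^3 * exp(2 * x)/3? 22/(w - 2)^4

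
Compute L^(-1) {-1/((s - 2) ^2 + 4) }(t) -exp(2*t)*sin(2*t) /2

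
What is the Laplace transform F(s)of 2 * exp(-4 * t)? 2/(s + 4)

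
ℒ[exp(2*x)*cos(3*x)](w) (w - 2)/((w - 2)^2 + 9)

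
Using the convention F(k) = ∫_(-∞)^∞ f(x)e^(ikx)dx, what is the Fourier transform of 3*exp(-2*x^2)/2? 3*sqrt(2)*sqrt(pi)*exp(-k^2/8)/4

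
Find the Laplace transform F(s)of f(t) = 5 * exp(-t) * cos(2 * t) 5 * (s + 1)/((s + 1)^2 + 4)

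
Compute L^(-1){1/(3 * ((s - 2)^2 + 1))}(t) exp(2 * t) * sin(t)/3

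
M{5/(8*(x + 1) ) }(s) 5*pi*csc(pi*s) /8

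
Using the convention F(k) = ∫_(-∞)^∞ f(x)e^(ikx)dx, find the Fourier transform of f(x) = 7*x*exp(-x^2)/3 7*I*sqrt(pi)*k*exp(-k^2/4)/6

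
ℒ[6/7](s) 6/(7*s)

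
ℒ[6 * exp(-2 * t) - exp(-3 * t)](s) 6/(s+2) - 1/(s+3) 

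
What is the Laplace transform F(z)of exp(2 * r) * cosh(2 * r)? (z - 2)/(z * (z - 4))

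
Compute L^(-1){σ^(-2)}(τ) τ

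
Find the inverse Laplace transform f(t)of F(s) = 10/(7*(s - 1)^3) 5*t^2*exp(t)/7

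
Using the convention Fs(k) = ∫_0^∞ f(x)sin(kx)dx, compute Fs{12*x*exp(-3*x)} 72*k/(k^2 + 9)^2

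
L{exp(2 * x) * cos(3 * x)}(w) (w - 2)/((w - 2)^2 + 9)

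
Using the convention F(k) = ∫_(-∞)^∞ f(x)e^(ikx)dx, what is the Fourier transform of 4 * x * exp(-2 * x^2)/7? sqrt(2) * I * sqrt(pi) * k * exp(-k^2/8)/14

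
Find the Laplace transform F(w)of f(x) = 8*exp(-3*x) 8/(w + 3)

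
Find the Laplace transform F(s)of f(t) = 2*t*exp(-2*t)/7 2/(7*(s+2)^2)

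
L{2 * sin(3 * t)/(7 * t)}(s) 2 * atan(3/s)/7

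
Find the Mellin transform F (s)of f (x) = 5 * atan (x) -5 * pi * sec (pi * s/2)/ (2 * s)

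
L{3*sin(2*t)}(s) 6/(s^2 + 4)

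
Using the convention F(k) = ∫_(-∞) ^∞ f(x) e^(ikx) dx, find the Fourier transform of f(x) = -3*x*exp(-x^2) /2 -3*I*sqrt(pi)*k*exp(-k^2/4) /4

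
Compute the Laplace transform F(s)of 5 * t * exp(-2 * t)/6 5/(6 * (s+2)^2)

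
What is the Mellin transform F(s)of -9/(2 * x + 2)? -9 * pi * csc(pi * s)/2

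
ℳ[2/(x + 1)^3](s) gamma(s)*gamma(3 - s)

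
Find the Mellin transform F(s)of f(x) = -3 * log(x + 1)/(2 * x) 3 * pi * csc(pi * s)/(2 * (s - 1))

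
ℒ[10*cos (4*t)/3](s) 10*s/ (3*(s^2 + 16))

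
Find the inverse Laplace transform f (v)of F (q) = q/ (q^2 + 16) cos (4*v)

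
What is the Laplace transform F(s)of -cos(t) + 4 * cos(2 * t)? 4 * s/(s^2 + 4)- s/(s^2 + 1)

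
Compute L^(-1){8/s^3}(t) 4 * t^2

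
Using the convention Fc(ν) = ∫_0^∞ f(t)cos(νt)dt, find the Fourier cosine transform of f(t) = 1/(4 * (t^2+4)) pi * exp(-2 * ν)/16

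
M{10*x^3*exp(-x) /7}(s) 10*gamma(s + 3) /7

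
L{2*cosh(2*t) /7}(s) 2*s/(7*(s^2 - 4) ) 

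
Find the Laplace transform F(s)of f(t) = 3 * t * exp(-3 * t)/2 3/(2 * (s + 3)^2)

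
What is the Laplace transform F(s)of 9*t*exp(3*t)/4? 9/(4*(s - 3)^2)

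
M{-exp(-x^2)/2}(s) -gamma(s/2)/4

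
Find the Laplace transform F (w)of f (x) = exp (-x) 1/ (w+1)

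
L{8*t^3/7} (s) 48/ (7*s^4)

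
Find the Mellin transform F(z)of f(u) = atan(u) -pi*sec(pi*z/2)/(2*z)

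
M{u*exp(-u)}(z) gamma(z + 1)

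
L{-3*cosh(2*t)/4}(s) -3*s/(4*s^2 - 16)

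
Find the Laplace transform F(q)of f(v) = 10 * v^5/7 1200/(7 * q^6)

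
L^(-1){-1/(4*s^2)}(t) -t/4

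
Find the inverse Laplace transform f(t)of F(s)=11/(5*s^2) 11*t/5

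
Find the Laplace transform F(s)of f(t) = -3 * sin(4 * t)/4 -3/(s^2 + 16)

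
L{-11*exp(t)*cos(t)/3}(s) 11*(1 - s)/(3*((s - 1)^2 + 1))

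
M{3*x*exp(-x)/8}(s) 3*gamma(s + 1)/8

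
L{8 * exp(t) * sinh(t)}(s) 8/(s * (s - 2))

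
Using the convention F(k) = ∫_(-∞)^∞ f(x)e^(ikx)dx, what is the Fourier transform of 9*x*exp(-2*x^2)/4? 9*sqrt(2)*I*sqrt(pi)*k*exp(-k^2/8)/32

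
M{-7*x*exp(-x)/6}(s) -7*gamma(s + 1)/6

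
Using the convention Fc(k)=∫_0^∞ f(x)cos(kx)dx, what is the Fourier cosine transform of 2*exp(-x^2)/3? sqrt(pi)*exp(-k^2/4)/3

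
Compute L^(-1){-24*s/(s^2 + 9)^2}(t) -4*t*sin(3*t)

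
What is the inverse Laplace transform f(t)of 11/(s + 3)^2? 11*t*exp(-3*t)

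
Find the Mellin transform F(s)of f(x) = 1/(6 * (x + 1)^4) gamma(s) * gamma(4 - s)/36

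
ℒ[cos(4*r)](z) z/(z^2 + 16)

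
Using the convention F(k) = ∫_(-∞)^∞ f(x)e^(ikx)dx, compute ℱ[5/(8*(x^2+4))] 5*pi*exp(-2*Abs(k))/16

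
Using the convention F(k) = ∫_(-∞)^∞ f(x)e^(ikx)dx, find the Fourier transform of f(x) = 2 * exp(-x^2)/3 2 * sqrt(pi) * exp(-k^2/4)/3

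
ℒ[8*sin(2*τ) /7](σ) 16/(7*(σ^2 + 4) ) 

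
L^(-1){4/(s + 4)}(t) 4 * exp(-4 * t)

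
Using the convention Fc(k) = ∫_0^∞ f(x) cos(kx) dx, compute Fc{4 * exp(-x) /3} 4/(3 * (k^2 + 1) ) 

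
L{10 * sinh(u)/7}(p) 10/(7 * (p^2 - 1))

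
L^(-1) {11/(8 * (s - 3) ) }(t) 11 * exp(3 * t) /8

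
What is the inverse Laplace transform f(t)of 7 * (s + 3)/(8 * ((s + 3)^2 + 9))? 7 * exp(-3 * t) * cos(3 * t)/8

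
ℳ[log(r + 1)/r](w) -pi*csc(pi*w)/(w - 1)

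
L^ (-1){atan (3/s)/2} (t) sin (3 * t)/ (2 * t)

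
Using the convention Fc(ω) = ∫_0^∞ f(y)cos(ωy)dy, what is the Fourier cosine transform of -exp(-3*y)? -3/(ω^2 + 9)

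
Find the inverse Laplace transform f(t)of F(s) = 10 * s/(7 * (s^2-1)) 10 * cosh(t)/7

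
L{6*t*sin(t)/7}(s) 12*s/(7*(s^2 + 1)^2)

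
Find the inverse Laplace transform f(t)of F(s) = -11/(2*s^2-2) -11*sinh(t)/2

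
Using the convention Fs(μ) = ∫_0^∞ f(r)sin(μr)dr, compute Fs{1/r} pi/2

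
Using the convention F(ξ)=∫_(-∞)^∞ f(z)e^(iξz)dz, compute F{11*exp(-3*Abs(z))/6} 11/(ξ^2 + 9)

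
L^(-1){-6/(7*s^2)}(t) -6*t/7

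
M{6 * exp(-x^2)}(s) 3 * gamma(s/2)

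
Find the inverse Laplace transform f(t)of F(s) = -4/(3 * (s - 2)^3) -2 * t^2 * exp(2 * t)/3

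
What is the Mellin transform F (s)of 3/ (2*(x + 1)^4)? gamma (s)*gamma (4 - s)/4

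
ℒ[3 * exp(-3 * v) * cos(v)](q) 3 * (q+3)/((q+3)^2+1)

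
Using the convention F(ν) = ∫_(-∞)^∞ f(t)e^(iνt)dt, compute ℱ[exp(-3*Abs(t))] 6/(ν^2 + 9)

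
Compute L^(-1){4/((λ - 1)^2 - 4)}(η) 2 * exp(η) * sinh(2 * η)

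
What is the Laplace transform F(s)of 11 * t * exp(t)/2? 11/(2 * (s - 1)^2)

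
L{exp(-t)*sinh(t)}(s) 1/(s*(s + 2))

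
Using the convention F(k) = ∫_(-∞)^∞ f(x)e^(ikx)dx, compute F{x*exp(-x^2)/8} I*sqrt(pi)*k*exp(-k^2/4)/16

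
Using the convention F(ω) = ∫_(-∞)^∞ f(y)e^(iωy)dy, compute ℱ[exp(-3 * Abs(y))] 6/(ω^2+9)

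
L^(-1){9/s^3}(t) 9*t^2/2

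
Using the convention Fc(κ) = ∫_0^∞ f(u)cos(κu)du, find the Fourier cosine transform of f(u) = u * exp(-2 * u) (4 - κ^2)/(κ^2 + 4)^2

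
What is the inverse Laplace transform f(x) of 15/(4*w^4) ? 5*x^3/8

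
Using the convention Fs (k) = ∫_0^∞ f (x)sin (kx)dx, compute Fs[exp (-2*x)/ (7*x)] atan (k/2)/7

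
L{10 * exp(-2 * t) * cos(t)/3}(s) 10 * (s + 2)/(3 * ((s + 2)^2 + 1))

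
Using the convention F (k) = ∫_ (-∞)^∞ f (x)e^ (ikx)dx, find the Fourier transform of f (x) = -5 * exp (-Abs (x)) -10/ (k^2 + 1)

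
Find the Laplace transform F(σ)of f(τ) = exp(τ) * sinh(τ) 1/(σ * (σ - 2))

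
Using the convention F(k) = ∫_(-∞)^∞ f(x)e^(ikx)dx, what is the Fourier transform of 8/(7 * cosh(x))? 8 * pi/(7 * cosh(pi * k/2))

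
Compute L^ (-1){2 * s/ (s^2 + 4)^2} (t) t * sin (2 * t)/2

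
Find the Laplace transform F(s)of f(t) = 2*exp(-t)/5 2/(5*(s + 1))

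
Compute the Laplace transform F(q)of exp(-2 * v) 1/(q + 2)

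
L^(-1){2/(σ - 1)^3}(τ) τ^2 * exp(τ)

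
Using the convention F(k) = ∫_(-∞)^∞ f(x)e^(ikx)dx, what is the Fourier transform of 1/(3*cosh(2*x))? pi/(6*cosh(pi*k/4))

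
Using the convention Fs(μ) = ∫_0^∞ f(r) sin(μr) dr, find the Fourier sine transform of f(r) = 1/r pi/2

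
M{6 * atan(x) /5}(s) -3 * pi * sec(pi * s/2) /(5 * s) 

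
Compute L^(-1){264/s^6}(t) 11*t^5/5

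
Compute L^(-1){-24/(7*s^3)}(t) -12*t^2/7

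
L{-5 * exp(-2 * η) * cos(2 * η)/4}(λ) 5 * (-λ - 2)/(4 * ((λ + 2)^2 + 4))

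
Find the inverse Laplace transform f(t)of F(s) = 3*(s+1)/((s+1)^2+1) 3*exp(-t)*cos(t)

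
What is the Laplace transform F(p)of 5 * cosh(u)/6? 5 * p/(6 * (p^2 - 1))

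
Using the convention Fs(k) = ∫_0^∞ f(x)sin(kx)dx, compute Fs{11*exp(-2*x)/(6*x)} 11*atan(k/2)/6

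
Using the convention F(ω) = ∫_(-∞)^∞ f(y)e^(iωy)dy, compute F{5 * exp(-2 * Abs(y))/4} 5/(ω^2 + 4)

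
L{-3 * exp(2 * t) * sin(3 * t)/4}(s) -9/(4 * (s - 2)^2 + 36)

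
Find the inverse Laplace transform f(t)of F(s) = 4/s 4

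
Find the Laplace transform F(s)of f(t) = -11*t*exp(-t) -11/(s + 1)^2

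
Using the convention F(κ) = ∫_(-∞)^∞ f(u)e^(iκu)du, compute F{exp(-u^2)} sqrt(pi)*exp(-κ^2/4)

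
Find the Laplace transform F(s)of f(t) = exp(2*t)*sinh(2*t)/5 2/(5*s*(s - 4))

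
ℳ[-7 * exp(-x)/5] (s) -7 * gamma(s)/5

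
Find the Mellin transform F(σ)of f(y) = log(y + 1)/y -pi*csc(pi*σ)/(σ - 1)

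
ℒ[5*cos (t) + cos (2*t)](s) s/ (s^2 + 4) + 5*s/ (s^2 + 1)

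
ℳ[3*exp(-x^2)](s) 3*gamma(s/2) /2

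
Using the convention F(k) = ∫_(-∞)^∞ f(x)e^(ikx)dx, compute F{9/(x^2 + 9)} 3*pi*exp(-3*Abs(k))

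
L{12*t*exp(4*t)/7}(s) 12/(7*(s - 4)^2)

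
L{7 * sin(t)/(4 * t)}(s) 7 * atan(1/s)/4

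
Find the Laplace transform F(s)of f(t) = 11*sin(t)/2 11/(2*(s^2 + 1))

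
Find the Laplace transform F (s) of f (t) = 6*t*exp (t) 6/ (s - 1) ^2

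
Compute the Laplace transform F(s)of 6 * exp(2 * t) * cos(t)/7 6 * (s - 2)/(7 * ((s - 2)^2 + 1))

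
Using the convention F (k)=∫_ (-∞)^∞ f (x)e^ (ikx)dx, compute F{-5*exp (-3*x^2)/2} -5*sqrt (3)*sqrt (pi)*exp (-k^2/12)/6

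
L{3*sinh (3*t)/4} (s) 9/ (4*(s^2 - 9))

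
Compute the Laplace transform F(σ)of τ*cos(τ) (σ^2 - 1)/(σ^2 + 1)^2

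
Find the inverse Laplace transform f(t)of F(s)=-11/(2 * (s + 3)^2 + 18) -11 * exp(-3 * t) * sin(3 * t)/6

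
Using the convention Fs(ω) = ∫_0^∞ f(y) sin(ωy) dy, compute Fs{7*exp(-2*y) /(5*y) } 7*atan(ω/2) /5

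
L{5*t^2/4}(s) 5/(2*s^3)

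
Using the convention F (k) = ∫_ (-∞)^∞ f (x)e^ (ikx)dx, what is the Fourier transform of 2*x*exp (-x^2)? I*sqrt (pi)*k*exp (-k^2/4)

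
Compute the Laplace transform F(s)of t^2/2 s^(-3)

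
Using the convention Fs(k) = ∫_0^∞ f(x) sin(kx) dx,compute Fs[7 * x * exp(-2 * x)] 28 * k/(k^2 + 4) ^2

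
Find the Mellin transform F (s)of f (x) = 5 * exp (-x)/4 5 * gamma (s)/4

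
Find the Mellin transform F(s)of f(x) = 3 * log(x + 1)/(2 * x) -3 * pi * csc(pi * s)/(2 * s - 2)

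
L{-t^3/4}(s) -3/(2 * s^4)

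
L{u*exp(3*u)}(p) (p - 3)^(-2)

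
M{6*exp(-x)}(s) 6*gamma(s)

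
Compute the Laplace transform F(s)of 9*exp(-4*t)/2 9/(2*(s + 4))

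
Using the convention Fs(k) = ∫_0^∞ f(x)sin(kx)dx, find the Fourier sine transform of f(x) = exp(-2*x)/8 k/(8*(k^2 + 4))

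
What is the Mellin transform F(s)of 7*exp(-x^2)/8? 7*gamma(s/2)/16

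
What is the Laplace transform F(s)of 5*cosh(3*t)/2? 5*s/(2*(s^2 - 9))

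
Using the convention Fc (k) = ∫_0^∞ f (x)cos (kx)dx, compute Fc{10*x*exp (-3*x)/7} 10*(9 - k^2)/ (7*(k^2 + 9)^2)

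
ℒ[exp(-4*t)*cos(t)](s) (s + 4)/((s + 4)^2 + 1)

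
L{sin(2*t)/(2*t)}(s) atan(2/s)/2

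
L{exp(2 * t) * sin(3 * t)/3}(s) 1/((s - 2)^2 + 9)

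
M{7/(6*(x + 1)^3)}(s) 7*pi*(s - 2)*(s - 1)/(12*sin(pi*s))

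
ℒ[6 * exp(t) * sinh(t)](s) 6/(s * (s - 2))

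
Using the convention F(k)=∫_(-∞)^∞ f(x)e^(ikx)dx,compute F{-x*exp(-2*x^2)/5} -sqrt(2)*I*sqrt(pi)*k*exp(-k^2/8)/40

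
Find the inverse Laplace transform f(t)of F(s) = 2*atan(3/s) 2*sin(3*t)/t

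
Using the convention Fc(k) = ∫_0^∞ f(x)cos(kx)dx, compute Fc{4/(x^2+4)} pi*exp(-2*k)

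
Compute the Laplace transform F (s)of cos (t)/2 s/ (2*(s^2 + 1))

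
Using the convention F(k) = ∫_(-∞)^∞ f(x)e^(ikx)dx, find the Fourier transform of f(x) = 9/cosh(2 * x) 9 * pi/(2 * cosh(pi * k/4))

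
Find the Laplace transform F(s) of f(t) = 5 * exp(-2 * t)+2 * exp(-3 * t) 5/(s+2)+2/(s+3) 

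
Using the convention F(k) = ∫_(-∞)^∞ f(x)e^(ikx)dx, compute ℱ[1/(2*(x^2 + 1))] pi*exp(-Abs(k))/2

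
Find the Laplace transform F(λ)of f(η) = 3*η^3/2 9/λ^4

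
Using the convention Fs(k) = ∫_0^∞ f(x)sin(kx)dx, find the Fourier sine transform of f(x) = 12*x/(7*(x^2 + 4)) 6*pi*exp(-2*k)/7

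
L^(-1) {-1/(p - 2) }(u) -exp(2*u) 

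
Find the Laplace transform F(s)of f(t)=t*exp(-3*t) (s+3)^(-2)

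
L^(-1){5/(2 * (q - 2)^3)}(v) 5 * v^2 * exp(2 * v)/4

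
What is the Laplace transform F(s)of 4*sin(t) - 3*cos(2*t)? 4/(s^2 + 1) - 3*s/(s^2 + 4)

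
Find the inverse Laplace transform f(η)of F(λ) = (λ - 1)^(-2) η * exp(η)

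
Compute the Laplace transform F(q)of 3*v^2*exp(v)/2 3/(q - 1)^3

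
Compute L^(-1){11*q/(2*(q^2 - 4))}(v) 11*cosh(2*v)/2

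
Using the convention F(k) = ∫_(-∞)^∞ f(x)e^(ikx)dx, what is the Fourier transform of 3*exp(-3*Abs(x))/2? 9/(k^2 + 9)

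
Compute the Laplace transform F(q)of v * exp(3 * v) (q - 3)^(-2)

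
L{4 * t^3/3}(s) 8/s^4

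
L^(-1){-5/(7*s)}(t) -5/7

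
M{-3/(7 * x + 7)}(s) -3 * pi * csc(pi * s)/7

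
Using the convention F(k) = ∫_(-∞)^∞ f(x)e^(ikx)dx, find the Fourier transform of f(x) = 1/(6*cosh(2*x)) pi/(12*cosh(pi*k/4))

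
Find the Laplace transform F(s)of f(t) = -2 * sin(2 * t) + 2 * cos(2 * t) 2 * s/(s^2 + 4)-4/(s^2 + 4)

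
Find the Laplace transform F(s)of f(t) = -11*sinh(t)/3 -11/(3*s^2 - 3)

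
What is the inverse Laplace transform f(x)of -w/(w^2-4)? -cosh(2 * x)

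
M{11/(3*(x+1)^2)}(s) -11*pi*(s - 1)/(3*sin(pi*s))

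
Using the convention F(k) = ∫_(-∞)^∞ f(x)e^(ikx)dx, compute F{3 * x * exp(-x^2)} 3 * I * sqrt(pi) * k * exp(-k^2/4)/2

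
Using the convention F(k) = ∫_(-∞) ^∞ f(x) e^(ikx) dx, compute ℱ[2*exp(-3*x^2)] 2*sqrt(3)*sqrt(pi)*exp(-k^2/12) /3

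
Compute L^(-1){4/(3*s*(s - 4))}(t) 2*exp(2*t)*sinh(2*t)/3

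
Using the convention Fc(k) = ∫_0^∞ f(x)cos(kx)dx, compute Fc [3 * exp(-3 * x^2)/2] sqrt(3) * sqrt(pi) * exp(-k^2/12)/4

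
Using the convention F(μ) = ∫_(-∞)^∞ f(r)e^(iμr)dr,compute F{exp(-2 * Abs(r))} 4/(μ^2 + 4)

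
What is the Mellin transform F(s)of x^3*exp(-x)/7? gamma(s + 3)/7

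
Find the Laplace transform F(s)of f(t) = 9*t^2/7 18/(7*s^3)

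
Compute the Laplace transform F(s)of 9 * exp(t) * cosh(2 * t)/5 9 * (s - 1)/(5 * ((s - 1)^2 - 4))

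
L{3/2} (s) 3/ (2 * s)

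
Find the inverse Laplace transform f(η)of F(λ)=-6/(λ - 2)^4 -η^3*exp(2*η)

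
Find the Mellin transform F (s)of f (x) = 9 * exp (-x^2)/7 9 * gamma (s/2)/14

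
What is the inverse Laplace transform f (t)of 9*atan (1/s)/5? 9*sin (t)/ (5*t)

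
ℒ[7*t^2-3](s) 14/s^3-3/s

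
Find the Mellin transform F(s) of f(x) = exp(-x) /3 gamma(s) /3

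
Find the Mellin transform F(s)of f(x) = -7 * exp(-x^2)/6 -7 * gamma(s/2)/12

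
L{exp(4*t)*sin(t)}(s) 1/((s - 4)^2 + 1)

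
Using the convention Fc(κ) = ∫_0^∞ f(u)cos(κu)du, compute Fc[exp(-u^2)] sqrt(pi) * exp(-κ^2/4)/2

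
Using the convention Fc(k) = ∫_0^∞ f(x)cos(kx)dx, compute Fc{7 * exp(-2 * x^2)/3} 7 * sqrt(2) * sqrt(pi) * exp(-k^2/8)/12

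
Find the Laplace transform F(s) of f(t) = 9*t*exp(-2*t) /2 9/(2*(s + 2) ^2) 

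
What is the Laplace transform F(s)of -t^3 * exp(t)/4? -3/(2 * (s - 1)^4)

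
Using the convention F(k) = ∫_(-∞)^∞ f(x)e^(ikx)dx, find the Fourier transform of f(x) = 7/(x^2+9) 7*pi*exp(-3*Abs(k))/3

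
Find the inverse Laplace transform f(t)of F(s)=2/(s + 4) 2*exp(-4*t)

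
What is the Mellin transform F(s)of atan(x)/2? -pi*sec(pi*s/2)/(4*s)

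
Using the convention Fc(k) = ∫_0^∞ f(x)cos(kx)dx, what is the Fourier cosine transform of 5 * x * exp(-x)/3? 5 * (1 - k^2)/(3 * (k^2 + 1)^2)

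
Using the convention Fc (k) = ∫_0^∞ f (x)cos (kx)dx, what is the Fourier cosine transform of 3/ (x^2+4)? 3 * pi * exp (-2 * k)/4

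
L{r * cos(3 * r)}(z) (z^2 - 9)/(z^2+9)^2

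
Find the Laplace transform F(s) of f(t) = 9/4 9/(4 * s) 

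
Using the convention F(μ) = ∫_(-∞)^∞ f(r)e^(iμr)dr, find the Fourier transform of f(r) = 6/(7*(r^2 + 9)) 2*pi*exp(-3*Abs(μ))/7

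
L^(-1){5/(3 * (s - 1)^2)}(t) 5 * t * exp(t)/3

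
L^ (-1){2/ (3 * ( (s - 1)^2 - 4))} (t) exp (t) * sinh (2 * t)/3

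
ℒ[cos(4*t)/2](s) s/(2*(s^2 + 16))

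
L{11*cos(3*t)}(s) 11*s/(s^2 + 9)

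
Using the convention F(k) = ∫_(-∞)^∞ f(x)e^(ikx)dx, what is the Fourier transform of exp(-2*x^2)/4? sqrt(2)*sqrt(pi)*exp(-k^2/8)/8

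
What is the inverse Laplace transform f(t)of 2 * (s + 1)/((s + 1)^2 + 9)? 2 * exp(-t) * cos(3 * t)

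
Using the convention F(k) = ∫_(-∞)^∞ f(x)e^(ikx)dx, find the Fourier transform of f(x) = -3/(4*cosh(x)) -3*pi/(4*cosh(pi*k/2))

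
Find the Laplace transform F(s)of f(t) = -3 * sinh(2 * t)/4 -3/(2 * s^2 - 8)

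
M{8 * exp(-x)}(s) 8 * gamma(s)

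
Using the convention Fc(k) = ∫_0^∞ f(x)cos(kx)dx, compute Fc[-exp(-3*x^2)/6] -sqrt(3)*sqrt(pi)*exp(-k^2/12)/36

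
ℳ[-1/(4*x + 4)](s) -pi*csc(pi*s)/4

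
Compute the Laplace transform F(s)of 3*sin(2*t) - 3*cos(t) 6/(s^2 + 4) - 3*s/(s^2 + 1)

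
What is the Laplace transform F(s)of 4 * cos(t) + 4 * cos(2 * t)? 4 * s/(s^2 + 4) + 4 * s/(s^2 + 1)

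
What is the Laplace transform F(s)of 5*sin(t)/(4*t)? 5*atan(1/s)/4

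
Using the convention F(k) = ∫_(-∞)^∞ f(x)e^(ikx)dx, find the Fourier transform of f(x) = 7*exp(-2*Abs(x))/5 28/(5*(k^2 + 4))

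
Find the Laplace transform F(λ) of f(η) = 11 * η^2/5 22/(5 * λ^3) 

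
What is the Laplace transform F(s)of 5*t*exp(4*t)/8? 5/(8*(s - 4)^2)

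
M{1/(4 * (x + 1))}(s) pi * csc(pi * s)/4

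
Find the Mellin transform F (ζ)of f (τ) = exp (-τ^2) gamma (ζ/2)/2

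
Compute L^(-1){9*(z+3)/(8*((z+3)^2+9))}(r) 9*exp(-3*r)*cos(3*r)/8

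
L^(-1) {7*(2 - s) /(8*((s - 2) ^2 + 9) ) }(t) -7*exp(2*t)*cos(3*t) /8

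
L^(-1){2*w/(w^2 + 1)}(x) 2*cos(x)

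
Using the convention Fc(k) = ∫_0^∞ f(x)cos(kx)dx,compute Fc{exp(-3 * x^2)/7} sqrt(3) * sqrt(pi) * exp(-k^2/12)/42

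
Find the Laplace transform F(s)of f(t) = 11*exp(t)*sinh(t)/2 11/(2*s*(s - 2))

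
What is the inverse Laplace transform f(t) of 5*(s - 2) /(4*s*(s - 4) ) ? 5*exp(2*t)*cosh(2*t) /4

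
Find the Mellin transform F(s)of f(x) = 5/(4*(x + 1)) 5*pi*csc(pi*s)/4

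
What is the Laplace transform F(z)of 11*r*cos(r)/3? 11*(z^2 - 1)/(3*(z^2 + 1)^2)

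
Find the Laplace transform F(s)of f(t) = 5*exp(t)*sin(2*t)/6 5/(3*((s - 1)^2 + 4))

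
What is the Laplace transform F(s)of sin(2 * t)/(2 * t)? atan(2/s)/2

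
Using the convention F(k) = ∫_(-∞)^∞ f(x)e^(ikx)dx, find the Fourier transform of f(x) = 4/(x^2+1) 4*pi*exp(-Abs(k))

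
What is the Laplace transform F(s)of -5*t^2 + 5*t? 5/s^2 - 10/s^3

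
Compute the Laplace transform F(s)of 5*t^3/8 15/(4*s^4)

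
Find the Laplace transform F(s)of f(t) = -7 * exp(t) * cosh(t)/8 7 * (1 - s)/(8 * s * (s - 2))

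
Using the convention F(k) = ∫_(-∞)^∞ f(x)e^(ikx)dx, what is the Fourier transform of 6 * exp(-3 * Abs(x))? 36/(k^2 + 9)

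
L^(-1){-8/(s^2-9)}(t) -8 * sinh(3 * t)/3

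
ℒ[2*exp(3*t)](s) 2/(s - 3)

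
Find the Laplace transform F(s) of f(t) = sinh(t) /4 1/(4*(s^2 - 1) ) 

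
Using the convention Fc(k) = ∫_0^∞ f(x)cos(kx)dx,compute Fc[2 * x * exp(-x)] 2 * (1 - k^2)/(k^2 + 1)^2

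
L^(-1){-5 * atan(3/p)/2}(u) -5 * sin(3 * u)/(2 * u)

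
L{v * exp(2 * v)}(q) (q - 2)^(-2)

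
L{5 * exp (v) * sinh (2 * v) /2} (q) 5/ ( (q - 1) ^2 - 4) 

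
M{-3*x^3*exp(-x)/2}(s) -3*gamma(s + 3)/2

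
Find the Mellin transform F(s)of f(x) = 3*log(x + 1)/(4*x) -3*pi*csc(pi*s)/(4*s - 4)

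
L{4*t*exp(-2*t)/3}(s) 4/(3*(s+2)^2)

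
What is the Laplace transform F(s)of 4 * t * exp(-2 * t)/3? 4/(3 * (s + 2)^2)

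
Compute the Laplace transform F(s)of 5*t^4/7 120/(7*s^5)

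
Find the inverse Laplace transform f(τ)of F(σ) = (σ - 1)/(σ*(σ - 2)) exp(τ)*cosh(τ)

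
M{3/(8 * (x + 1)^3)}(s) 3 * pi * (s - 2) * (s - 1)/(16 * sin(pi * s))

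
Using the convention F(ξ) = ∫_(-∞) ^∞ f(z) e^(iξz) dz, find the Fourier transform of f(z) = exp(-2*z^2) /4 sqrt(2)*sqrt(pi)*exp(-ξ^2/8) /8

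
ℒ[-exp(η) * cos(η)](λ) (1 - λ)/((λ - 1)^2 + 1)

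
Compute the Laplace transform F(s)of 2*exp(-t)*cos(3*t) 2*(s + 1)/((s + 1)^2 + 9)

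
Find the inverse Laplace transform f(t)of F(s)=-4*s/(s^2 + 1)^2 -2*t*sin(t)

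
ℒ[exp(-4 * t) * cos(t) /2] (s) (s+4) /(2 * ((s+4) ^2+1) ) 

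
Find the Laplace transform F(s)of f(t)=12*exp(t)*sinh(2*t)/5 24/(5*((s - 1)^2 - 4))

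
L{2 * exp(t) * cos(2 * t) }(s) 2 * (s - 1) /((s - 1) ^2 + 4) 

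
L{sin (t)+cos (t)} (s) s/ (s^2+1)+1/ (s^2+1)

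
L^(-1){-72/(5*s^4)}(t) -12*t^3/5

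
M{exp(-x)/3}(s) gamma(s)/3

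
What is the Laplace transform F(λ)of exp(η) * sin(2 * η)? 2/((λ - 1)^2 + 4)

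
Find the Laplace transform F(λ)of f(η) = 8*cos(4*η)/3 8*λ/(3*(λ^2 + 16))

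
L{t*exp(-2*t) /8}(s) 1/(8*(s + 2) ^2) 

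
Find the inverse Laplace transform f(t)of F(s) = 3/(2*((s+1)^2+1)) 3*exp(-t)*sin(t)/2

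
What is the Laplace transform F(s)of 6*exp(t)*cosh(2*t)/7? 6*(s - 1)/(7*((s - 1)^2 - 4))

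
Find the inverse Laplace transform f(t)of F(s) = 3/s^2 3*t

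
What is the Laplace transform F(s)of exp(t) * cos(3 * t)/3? (s - 1)/(3 * ((s - 1)^2 + 9))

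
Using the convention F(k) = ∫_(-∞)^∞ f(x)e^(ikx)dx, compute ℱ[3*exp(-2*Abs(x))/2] 6/(k^2 + 4)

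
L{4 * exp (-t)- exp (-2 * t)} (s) 4/ (s + 1) - 1/ (s + 2)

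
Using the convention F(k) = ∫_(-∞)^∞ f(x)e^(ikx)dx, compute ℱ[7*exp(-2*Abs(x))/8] 7/(2*(k^2 + 4))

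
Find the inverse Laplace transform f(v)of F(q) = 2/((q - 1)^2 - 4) exp(v) * sinh(2 * v)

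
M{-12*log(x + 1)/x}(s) 12*pi*csc(pi*s)/(s - 1)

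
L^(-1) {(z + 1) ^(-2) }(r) r*exp(-r) 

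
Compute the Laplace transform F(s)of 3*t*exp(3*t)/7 3/(7*(s - 3)^2)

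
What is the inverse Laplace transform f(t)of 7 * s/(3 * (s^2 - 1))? 7 * cosh(t)/3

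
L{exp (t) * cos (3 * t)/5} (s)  (s - 1)/ (5 * ( (s - 1)^2 + 9))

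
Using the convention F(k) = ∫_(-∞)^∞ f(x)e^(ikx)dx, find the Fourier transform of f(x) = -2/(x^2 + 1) -2*pi*exp(-Abs(k))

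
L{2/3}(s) 2/(3 * s)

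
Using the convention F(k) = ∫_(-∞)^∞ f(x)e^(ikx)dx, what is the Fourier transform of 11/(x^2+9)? 11*pi*exp(-3*Abs(k))/3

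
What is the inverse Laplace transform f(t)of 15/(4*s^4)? 5*t^3/8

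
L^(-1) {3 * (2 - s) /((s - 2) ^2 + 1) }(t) -3 * exp(2 * t) * cos(t) 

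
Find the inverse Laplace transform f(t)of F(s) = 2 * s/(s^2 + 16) 2 * cos(4 * t)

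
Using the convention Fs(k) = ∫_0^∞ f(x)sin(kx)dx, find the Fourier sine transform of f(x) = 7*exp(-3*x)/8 7*k/(8*(k^2 + 9))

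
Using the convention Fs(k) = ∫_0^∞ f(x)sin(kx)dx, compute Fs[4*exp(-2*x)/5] 4*k/(5*(k^2 + 4))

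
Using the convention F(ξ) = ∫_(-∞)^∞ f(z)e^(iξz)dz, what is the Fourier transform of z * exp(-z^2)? I * sqrt(pi) * ξ * exp(-ξ^2/4)/2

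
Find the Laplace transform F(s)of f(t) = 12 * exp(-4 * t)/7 12/(7 * (s + 4))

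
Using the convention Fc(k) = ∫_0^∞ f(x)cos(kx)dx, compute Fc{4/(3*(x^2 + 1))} 2*pi*exp(-k)/3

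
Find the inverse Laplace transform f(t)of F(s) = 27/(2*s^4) 9*t^3/4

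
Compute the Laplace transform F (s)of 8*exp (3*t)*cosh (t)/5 8*(s - 3)/ (5*( (s - 3)^2 - 1))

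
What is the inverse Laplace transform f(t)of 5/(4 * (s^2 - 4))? 5 * sinh(2 * t)/8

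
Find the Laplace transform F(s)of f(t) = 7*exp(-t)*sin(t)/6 7/(6*((s + 1)^2 + 1))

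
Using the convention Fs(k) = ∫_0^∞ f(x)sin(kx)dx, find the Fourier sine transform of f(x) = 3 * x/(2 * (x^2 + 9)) 3 * pi * exp(-3 * k)/4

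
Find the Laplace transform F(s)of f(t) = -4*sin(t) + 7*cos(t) 7*s/(s^2 + 1) - 4/(s^2 + 1)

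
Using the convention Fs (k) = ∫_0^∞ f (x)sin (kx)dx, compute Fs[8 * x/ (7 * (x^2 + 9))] 4 * pi * exp (-3 * k)/7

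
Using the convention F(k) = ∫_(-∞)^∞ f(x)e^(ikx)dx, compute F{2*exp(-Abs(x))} 4/(k^2 + 1)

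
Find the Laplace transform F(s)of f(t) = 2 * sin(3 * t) 6/(s^2 + 9)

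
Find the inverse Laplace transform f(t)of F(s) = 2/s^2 2*t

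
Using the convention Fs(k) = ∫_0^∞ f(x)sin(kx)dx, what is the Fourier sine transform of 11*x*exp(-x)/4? 11*k/(2*(k^2 + 1)^2)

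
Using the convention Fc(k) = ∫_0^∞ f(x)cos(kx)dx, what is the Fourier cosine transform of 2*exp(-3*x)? 6/(k^2 + 9)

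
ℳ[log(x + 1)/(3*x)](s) -pi*csc(pi*s)/(3*s - 3)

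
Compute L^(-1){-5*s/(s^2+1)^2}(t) -5*t*sin(t)/2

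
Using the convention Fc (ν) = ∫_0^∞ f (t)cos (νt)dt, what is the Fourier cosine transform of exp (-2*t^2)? sqrt (2)*sqrt (pi)*exp (-ν^2/8)/4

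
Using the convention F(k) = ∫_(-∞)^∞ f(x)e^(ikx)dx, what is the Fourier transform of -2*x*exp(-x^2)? -I*sqrt(pi)*k*exp(-k^2/4)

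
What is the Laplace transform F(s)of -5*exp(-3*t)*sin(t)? -5/((s + 3)^2 + 1)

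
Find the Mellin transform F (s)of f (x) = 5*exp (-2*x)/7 5*gamma (s)/ (7*2^s)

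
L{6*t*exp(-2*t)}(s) 6/(s + 2)^2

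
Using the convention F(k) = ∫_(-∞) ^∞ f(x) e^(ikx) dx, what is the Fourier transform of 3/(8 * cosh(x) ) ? 3 * pi/(8 * cosh(pi * k/2) ) 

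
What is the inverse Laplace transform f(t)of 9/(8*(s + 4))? 9*exp(-4*t)/8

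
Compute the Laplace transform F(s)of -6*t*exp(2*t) -6/(s - 2)^2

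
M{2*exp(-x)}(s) 2*gamma(s)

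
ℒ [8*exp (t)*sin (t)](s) 8/ ( (s - 1)^2 + 1)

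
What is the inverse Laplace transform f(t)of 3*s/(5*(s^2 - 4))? 3*cosh(2*t)/5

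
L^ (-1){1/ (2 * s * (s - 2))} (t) exp (t) * sinh (t)/2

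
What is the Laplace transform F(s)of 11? 11/s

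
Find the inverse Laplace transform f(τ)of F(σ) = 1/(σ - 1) exp(τ)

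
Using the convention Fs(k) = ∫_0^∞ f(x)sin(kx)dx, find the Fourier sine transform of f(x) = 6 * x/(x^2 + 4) 3 * pi * exp(-2 * k)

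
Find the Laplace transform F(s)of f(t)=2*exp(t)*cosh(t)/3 2*(s - 1)/(3*s*(s - 2))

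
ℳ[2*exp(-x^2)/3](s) gamma(s/2)/3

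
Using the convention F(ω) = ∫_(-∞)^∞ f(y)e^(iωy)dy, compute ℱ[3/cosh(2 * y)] 3 * pi/(2 * cosh(pi * ω/4))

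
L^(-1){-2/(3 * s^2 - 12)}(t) -sinh(2 * t)/3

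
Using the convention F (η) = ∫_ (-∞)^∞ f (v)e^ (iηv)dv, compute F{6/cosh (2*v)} 3*pi/cosh (pi*η/4)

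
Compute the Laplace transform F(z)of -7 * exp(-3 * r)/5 -7/(5 * z + 15)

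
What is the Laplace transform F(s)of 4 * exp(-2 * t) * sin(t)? 4/((s + 2)^2 + 1)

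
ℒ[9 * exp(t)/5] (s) 9/(5 * (s - 1))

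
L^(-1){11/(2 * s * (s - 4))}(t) 11 * exp(2 * t) * sinh(2 * t)/4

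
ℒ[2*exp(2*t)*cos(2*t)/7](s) 2*(s - 2)/(7*((s - 2)^2 + 4))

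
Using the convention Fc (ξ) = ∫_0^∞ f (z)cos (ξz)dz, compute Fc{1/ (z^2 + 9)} pi * exp (-3 * ξ)/6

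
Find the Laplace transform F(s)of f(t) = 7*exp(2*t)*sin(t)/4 7/(4*((s - 2)^2+1))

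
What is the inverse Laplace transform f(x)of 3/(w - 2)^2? 3*x*exp(2*x)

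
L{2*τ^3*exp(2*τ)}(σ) 12/(σ - 2)^4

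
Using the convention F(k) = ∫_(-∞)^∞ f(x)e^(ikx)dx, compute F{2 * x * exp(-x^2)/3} I * sqrt(pi) * k * exp(-k^2/4)/3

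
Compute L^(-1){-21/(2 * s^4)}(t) -7 * t^3/4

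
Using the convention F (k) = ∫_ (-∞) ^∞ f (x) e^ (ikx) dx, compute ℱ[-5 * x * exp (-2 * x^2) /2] -5 * sqrt (2) * I * sqrt (pi) * k * exp (-k^2/8) /16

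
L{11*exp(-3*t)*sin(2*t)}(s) 22/((s + 3)^2 + 4)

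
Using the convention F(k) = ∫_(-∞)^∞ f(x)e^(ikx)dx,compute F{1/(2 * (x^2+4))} pi * exp(-2 * Abs(k))/4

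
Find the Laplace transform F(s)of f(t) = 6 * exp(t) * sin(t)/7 6/(7 * ((s - 1)^2 + 1))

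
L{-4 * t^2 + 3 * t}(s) 3/s^2 - 8/s^3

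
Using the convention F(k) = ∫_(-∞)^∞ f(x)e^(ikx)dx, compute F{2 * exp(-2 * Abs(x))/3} 8/(3 * (k^2 + 4))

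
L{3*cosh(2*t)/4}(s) 3*s/(4*(s^2 - 4))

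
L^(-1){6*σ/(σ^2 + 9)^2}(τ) τ*sin(3*τ)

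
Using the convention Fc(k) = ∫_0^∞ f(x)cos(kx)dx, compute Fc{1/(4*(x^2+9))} pi*exp(-3*k)/24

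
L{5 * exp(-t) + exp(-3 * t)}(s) 5/(s + 1) + 1/(s + 3)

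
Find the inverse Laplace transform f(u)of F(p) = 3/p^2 3*u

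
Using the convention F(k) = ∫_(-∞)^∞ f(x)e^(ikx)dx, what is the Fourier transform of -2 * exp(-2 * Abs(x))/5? -8/(5 * k^2 + 20)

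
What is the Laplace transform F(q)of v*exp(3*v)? (q - 3)^(-2)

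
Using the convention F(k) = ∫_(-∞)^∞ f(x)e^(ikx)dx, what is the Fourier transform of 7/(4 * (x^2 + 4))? 7 * pi * exp(-2 * Abs(k))/8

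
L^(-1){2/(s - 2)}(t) 2*exp(2*t)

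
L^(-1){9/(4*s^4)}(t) 3*t^3/8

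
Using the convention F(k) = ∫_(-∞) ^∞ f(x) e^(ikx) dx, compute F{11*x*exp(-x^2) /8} 11*I*sqrt(pi)*k*exp(-k^2/4) /16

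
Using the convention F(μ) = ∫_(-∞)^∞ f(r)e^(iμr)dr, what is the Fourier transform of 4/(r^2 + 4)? 2*pi*exp(-2*Abs(μ))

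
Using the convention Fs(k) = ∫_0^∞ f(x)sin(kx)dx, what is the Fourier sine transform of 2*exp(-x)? 2*k/(k^2 + 1)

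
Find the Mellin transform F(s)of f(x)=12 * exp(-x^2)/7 6 * gamma(s/2)/7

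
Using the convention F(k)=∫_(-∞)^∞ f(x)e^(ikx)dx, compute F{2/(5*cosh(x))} 2*pi/(5*cosh(pi*k/2))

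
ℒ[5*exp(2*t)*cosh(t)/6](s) 5*(s - 2)/(6*((s - 2)^2 - 1))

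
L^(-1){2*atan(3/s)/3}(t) 2*sin(3*t)/(3*t)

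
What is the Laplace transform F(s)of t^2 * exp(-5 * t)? 2/(s + 5)^3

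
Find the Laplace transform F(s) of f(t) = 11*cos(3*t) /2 11*s/(2*(s^2 + 9) ) 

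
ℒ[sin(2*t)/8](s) 1/(4*(s^2+4))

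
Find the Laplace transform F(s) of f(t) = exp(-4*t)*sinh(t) 1/((s + 4) ^2 - 1) 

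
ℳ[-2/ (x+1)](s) -2 * pi * csc (pi * s) 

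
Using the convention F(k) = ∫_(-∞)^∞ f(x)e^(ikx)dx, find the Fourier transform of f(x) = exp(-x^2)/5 sqrt(pi) * exp(-k^2/4)/5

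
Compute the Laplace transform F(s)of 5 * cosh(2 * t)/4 5 * s/(4 * (s^2 - 4))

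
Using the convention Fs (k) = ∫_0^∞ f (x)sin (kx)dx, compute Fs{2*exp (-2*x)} 2*k/ (k^2 + 4)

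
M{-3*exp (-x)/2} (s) -3*gamma (s)/2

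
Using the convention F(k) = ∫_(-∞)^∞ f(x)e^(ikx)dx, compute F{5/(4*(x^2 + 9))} 5*pi*exp(-3*Abs(k))/12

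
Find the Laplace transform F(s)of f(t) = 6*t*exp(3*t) 6/(s - 3)^2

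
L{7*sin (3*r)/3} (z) 7/ (z^2+9)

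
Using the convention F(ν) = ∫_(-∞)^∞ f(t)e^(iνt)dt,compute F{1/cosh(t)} pi/cosh(pi*ν/2)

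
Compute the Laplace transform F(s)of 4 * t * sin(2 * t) 16 * s/(s^2+4)^2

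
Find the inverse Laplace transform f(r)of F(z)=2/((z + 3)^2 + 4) exp(-3*r)*sin(2*r)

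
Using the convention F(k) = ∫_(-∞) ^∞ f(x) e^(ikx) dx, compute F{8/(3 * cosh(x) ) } 8 * pi/(3 * cosh(pi * k/2) ) 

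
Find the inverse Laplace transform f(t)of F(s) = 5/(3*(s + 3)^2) 5*t*exp(-3*t)/3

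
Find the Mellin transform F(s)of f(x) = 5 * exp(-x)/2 5 * gamma(s)/2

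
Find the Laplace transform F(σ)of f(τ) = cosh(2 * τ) σ/(σ^2 - 4)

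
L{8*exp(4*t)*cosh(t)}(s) 8*(s - 4)/((s - 4)^2 - 1)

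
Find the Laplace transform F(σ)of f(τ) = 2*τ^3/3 4/σ^4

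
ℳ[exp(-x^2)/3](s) gamma(s/2)/6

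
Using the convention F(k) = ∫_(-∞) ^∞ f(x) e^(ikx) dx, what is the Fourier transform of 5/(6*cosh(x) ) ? 5*pi/(6*cosh(pi*k/2) ) 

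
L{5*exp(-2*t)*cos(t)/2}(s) 5*(s + 2)/(2*((s + 2)^2 + 1))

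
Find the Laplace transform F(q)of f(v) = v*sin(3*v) 6*q/(q^2+9)^2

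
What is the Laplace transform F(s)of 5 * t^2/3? 10/(3 * s^3)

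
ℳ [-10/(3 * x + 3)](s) -10 * pi * csc(pi * s)/3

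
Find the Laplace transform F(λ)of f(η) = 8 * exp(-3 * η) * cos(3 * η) 8 * (λ + 3)/((λ + 3)^2 + 9)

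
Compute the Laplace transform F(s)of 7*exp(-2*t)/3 7/(3*(s + 2))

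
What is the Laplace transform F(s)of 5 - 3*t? 5/s - 3/s^2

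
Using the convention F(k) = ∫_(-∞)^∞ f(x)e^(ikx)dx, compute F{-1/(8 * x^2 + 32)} -pi * exp(-2 * Abs(k))/16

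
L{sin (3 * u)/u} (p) atan (3/p)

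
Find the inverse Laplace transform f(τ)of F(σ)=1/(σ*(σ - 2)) exp(τ)*sinh(τ)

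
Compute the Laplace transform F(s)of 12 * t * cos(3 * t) 12 * (s^2 - 9)/(s^2 + 9)^2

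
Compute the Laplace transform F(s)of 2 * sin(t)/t 2 * atan(1/s)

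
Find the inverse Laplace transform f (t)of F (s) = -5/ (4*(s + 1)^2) -5*t*exp (-t)/4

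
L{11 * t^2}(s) 22/s^3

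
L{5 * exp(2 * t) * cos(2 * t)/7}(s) 5 * (s - 2)/(7 * ((s - 2)^2 + 4))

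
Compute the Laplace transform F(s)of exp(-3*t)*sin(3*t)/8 3/(8*((s + 3)^2 + 9))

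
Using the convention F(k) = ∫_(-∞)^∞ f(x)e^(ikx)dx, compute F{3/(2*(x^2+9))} pi*exp(-3*Abs(k))/2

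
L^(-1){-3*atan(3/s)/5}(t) -3*sin(3*t)/(5*t)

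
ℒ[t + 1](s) 1/s + s^(-2) 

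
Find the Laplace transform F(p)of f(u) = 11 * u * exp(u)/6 11/(6 * (p - 1)^2)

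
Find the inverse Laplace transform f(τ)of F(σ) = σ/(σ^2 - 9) cosh(3 * τ)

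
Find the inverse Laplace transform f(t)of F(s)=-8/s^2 -8 * t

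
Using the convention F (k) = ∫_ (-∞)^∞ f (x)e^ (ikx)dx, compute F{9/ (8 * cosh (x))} 9 * pi/ (8 * cosh (pi * k/2))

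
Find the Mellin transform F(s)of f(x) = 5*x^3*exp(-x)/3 5*gamma(s+3)/3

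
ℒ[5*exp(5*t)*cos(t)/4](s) 5*(s - 5)/(4*((s - 5)^2+1))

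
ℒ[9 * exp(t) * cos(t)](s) 9 * (s - 1)/((s - 1)^2 + 1)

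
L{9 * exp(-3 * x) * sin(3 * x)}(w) 27/((w+3)^2+9)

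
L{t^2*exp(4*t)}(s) 2/(s - 4)^3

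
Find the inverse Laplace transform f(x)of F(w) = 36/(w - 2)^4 6*x^3*exp(2*x)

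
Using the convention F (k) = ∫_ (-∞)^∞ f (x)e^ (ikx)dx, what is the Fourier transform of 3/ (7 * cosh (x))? 3 * pi/ (7 * cosh (pi * k/2))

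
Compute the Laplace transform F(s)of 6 6/s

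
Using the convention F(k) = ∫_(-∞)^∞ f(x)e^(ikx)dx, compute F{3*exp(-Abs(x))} 6/(k^2+1)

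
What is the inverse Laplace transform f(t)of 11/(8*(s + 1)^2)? 11*t*exp(-t)/8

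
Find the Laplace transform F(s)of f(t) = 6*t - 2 6/s^2 - 2/s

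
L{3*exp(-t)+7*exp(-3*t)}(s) 7/(s+3)+3/(s+1)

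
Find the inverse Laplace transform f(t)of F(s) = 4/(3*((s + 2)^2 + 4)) 2*exp(-2*t)*sin(2*t)/3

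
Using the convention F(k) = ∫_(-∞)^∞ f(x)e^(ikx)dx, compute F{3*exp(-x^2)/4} 3*sqrt(pi)*exp(-k^2/4)/4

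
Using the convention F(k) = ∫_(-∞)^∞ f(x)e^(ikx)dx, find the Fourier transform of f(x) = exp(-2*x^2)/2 sqrt(2)*sqrt(pi)*exp(-k^2/8)/4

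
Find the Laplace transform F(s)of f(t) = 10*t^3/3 20/s^4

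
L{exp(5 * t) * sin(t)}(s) 1/((s - 5)^2 + 1)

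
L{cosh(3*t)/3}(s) s/(3*(s^2-9))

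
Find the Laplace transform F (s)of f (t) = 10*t 10/s^2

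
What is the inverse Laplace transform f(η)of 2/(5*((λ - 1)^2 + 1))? 2*exp(η)*sin(η)/5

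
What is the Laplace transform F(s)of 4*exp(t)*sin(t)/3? 4/(3*((s - 1)^2 + 1))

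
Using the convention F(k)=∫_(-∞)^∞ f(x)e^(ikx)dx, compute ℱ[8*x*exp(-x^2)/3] 4*I*sqrt(pi)*k*exp(-k^2/4)/3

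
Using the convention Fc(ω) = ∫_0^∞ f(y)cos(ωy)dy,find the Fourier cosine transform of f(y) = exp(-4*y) 4/(ω^2+16)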